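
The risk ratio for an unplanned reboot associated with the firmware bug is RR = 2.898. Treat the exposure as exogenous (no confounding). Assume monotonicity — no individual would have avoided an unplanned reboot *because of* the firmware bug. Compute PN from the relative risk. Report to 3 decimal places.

PN ≈ 0.655

Under exogeneity and monotonicity, PN = (RR − 1) / RR = 1 − 1/RR.
PN = (2.898 − 1) / 2.898 = 1.898 / 2.898 ≈ 0.6549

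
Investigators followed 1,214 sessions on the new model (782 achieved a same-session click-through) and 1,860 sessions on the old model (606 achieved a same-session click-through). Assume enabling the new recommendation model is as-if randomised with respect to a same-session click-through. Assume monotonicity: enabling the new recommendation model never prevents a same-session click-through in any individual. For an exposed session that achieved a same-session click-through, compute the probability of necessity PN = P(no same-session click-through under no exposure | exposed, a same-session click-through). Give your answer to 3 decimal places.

PN ≈ 0.494

p₁ = P(outcome | exposed) = 782/1214 = 0.64415
p₀ = P(outcome | unexposed) = 606/1860 = 0.32581
Under exogeneity and monotonicity, PN = (p₁ − p₀) / p₁.
PN = (0.64415 − 0.32581) / 0.64415 = 0.31835 / 0.64415 ≈ 0.4942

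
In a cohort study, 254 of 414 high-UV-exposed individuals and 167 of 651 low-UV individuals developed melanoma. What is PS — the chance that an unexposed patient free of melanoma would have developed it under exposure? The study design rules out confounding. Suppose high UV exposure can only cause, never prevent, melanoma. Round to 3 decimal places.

p₁ = P(outcome | exposed) = 254/414 = 0.61353
p₀ = P(outcome | unexposed) = 167/651 = 0.25653
Under exogeneity and monotonicity, PS = (p₁ − p₀) / (1 − p₀).
PS = (0.61353 − 0.25653) / (1 − 0.25653) = 0.357 / 0.74347 ≈ 0.4802

PS ≈ 0.480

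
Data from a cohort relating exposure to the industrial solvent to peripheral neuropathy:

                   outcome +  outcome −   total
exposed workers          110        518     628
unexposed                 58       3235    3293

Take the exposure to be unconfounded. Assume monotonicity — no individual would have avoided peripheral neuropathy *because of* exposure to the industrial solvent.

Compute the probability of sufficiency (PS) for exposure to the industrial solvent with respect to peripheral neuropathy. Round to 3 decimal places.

p₁ = P(outcome | exposed) = 110/628 = 0.17516
p₀ = P(outcome | unexposed) = 58/3293 = 0.017613
Under exogeneity and monotonicity, PS = (p₁ − p₀) / (1 − p₀).
PS = (0.17516 − 0.017613) / (1 − 0.017613) = 0.15755 / 0.98239 ≈ 0.1604

PS ≈ 0.160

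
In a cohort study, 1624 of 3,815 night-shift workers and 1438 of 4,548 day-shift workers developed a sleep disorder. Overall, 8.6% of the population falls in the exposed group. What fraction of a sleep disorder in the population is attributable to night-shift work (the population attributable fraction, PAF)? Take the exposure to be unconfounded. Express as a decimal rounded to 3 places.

p₁ = P(outcome | exposed) = 1624/3815 = 0.42569
p₀ = P(outcome | unexposed) = 1438/4548 = 0.31618
Overall risk P(Y=1) = π·p₁ + (1−π)·p₀ = 0.086×0.42569 + 0.914×0.31618 = 0.3256.
Under exogeneity, PAF = [P(Y=1) − p₀] / P(Y=1).
PAF = (0.3256 − 0.31618) / 0.3256 ≈ 0.0289

PAF ≈ 0.029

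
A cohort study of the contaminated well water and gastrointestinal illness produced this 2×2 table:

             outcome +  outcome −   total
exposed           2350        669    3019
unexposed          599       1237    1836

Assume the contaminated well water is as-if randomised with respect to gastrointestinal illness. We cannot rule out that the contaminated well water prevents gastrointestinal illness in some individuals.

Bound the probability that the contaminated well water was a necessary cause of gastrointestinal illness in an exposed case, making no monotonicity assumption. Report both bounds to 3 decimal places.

p₁ = P(outcome | exposed) = 2350/3019 = 0.7784
p₀ = P(outcome | unexposed) = 599/1836 = 0.32625
Under exogeneity alone the bounds on PN are max{0,(p₁−p₀)/p₁} ≤ PN ≤ min{1,(1−p₀)/p₁}.
  lower = (p₁ − p₀)/p₁ = 0.45215 / 0.7784 ≈ 0.5809
  upper = min{1, (1 − p₀)/p₁} = 0.67375 / 0.7784 ≈ 0.8656

0.581 ≤ PN ≤ 0.866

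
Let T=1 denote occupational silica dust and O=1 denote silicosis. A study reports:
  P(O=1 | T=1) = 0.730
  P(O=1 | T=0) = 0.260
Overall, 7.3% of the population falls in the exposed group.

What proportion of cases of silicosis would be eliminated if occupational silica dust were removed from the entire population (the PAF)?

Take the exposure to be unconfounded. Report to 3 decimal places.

PAF ≈ 0.117

Let p₁ = 0.73, p₀ = 0.26.
Overall risk P(Y=1) = π·p₁ + (1−π)·p₀ = 0.073×0.73 + 0.927×0.26 = 0.29431.
Under exogeneity, PAF = [P(Y=1) − p₀] / P(Y=1).
PAF = (0.29431 − 0.26) / 0.29431 ≈ 0.1166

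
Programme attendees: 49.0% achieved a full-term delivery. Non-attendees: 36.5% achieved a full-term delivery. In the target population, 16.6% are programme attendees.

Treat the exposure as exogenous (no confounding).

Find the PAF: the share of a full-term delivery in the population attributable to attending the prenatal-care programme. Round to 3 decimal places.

PAF ≈ 0.054

p₁ = 0.49, p₀ = 0.365.
Overall risk P(Y=1) = π·p₁ + (1−π)·p₀ = 0.166×0.49 + 0.834×0.365 = 0.38575.
Under exogeneity, PAF = [P(Y=1) − p₀] / P(Y=1).
PAF = (0.38575 − 0.365) / 0.38575 ≈ 0.0538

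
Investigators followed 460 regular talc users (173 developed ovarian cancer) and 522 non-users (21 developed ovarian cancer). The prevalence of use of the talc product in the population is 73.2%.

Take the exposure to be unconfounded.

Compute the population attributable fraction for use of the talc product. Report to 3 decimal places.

p₁ = P(outcome | exposed) = 173/460 = 0.37609
p₀ = P(outcome | unexposed) = 21/522 = 0.04023
Overall risk P(Y=1) = π·p₁ + (1−π)·p₀ = 0.732×0.37609 + 0.268×0.04023 = 0.28608.
Under exogeneity, PAF = [P(Y=1) − p₀] / P(Y=1).
PAF = (0.28608 − 0.04023) / 0.28608 ≈ 0.8594

PAF ≈ 0.859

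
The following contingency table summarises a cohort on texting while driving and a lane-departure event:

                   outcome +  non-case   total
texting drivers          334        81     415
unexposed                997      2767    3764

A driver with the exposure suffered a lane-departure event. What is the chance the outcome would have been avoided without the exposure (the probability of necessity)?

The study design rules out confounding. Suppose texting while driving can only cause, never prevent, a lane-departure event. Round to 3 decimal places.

PN ≈ 0.671

p₁ = P(outcome | exposed) = 334/415 = 0.80482
p₀ = P(outcome | unexposed) = 997/3764 = 0.26488
Under exogeneity and monotonicity, PN = (p₁ − p₀)/p₁.
PN = (0.80482 − 0.26488) / 0.80482 ≈ 0.6709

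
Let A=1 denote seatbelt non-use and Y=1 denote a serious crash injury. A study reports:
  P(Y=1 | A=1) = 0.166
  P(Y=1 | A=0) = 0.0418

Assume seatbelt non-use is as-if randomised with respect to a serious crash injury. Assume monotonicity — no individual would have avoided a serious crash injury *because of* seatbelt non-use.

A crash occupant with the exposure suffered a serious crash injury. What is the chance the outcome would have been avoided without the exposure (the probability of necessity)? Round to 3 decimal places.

Let p₁ = 0.166, p₀ = 0.0418.
Under exogeneity and monotonicity, PN = (p₁ − p₀) / p₁.
PN = (0.166 − 0.0418) / 0.166 = 0.1242 / 0.166 ≈ 0.7482

PN ≈ 0.748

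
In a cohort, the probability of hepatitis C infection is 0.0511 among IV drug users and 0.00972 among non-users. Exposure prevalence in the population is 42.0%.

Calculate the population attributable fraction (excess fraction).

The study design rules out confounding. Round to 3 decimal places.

Let p₁ = 0.0511, p₀ = 0.00972.
Overall risk P(Y=1) = π·p₁ + (1−π)·p₀ = 0.42×0.0511 + 0.58×0.00972 = 0.0271.
Under exogeneity, PAF = [P(Y=1) − p₀] / P(Y=1).
PAF = (0.0271 − 0.00972) / 0.0271 ≈ 0.6413

PAF ≈ 0.641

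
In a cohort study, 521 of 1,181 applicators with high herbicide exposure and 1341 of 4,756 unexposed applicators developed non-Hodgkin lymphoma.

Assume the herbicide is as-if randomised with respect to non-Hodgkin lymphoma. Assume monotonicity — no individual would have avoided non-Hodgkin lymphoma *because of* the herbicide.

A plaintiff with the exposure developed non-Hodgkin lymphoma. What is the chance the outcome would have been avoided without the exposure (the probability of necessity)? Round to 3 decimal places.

p₁ = P(outcome | exposed) = 521/1181 = 0.44115
p₀ = P(outcome | unexposed) = 1341/4756 = 0.28196
Under exogeneity and monotonicity, PN = (p₁ − p₀) / p₁.
PN = (0.44115 − 0.28196) / 0.44115 = 0.15919 / 0.44115 ≈ 0.3609

PN ≈ 0.361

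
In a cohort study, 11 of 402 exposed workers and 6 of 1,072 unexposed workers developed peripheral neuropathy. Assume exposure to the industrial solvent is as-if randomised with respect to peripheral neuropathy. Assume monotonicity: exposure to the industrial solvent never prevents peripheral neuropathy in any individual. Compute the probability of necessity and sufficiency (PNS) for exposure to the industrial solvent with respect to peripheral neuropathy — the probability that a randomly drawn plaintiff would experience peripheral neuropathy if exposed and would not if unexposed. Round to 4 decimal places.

p₁ = P(outcome | exposed) = 11/402 = 0.027363
p₀ = P(outcome | unexposed) = 6/1072 = 0.005597
Under exogeneity and monotonicity, PNS = p₁ − p₀.
PNS = 0.027363 − 0.005597 = 0.021766

PNS ≈ 0.0218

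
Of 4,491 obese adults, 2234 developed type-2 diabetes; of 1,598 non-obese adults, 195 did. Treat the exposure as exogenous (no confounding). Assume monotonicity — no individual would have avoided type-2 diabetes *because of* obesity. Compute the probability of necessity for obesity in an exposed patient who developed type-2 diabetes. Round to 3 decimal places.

p₁ = P(outcome | exposed) = 2234/4491 = 0.49744
p₀ = P(outcome | unexposed) = 195/1598 = 0.12203
Under exogeneity and monotonicity, PN = (p₁ − p₀) / p₁.
PN = (0.49744 − 0.12203) / 0.49744 = 0.37541 / 0.49744 ≈ 0.7547

PN ≈ 0.755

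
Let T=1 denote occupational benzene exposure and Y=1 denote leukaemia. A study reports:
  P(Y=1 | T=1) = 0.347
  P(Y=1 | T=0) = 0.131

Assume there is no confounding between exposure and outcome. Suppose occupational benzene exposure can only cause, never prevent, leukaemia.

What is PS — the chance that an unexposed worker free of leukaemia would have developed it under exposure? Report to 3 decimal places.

PS ≈ 0.249

Let p₁ = 0.347, p₀ = 0.131.
Under exogeneity and monotonicity, PS = (p₁ − p₀) / (1 − p₀).
PS = (0.347 − 0.131) / (1 − 0.131) = 0.216 / 0.869 ≈ 0.2486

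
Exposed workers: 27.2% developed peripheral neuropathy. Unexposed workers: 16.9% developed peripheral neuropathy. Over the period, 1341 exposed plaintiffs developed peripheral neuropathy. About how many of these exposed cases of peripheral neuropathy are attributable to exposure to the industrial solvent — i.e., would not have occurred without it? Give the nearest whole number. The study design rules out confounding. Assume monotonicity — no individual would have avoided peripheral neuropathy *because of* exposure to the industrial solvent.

about 508 cases

p₁ = 0.272, p₀ = 0.169.
PN = (p₁ − p₀)/p₁ = (0.272 − 0.169) / 0.272 ≈ 0.37868.
Attributable cases ≈ PN × (exposed cases) = 0.37868 × 1341 ≈ 507.81.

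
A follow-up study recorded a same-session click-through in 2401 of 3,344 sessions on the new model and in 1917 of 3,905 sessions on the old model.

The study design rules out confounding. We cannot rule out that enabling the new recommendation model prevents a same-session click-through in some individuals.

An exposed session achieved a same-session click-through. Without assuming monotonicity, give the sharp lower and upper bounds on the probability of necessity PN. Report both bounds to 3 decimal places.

p₁ = P(outcome | exposed) = 2401/3344 = 0.718
p₀ = P(outcome | unexposed) = 1917/3905 = 0.49091
Under exogeneity alone the bounds on PN are max{0,(p₁−p₀)/p₁} ≤ PN ≤ min{1,(1−p₀)/p₁}.
  lower = (p₁ − p₀)/p₁ = 0.22709 / 0.718 ≈ 0.3163
  upper = min{1, (1 − p₀)/p₁} = 0.50909 / 0.718 ≈ 0.7090

0.316 ≤ PN ≤ 0.709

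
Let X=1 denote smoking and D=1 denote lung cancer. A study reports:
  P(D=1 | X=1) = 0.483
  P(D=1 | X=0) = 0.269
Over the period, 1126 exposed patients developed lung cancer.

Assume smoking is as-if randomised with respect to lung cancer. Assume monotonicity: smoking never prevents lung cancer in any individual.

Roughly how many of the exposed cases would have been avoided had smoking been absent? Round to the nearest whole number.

Let p₁ = 0.483, p₀ = 0.269.
PN = (p₁ − p₀)/p₁ = (0.483 − 0.269) / 0.483 ≈ 0.44306.
Attributable cases ≈ PN × (exposed cases) = 0.44306 × 1126 ≈ 498.89.

about 499 cases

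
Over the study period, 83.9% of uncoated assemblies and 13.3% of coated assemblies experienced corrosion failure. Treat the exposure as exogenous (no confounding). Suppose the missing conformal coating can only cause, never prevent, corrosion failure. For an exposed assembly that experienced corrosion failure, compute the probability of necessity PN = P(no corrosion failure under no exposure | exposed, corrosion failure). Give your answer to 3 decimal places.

PN ≈ 0.841

p₁ = 0.839, p₀ = 0.133.
Under exogeneity and monotonicity, PN = (p₁ − p₀) / p₁.
PN = (0.839 − 0.133) / 0.839 = 0.706 / 0.839 ≈ 0.8415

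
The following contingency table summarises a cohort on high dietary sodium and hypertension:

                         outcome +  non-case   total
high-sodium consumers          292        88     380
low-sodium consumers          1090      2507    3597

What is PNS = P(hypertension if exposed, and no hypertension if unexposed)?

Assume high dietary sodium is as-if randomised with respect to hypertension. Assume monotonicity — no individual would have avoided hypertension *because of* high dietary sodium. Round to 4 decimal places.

PNS ≈ 0.4654

p₁ = P(outcome | exposed) = 292/380 = 0.76842
p₀ = P(outcome | unexposed) = 1090/3597 = 0.30303
Under exogeneity and monotonicity, PNS = p₁ − p₀.
PNS = 0.76842 − 0.30303 = 0.46539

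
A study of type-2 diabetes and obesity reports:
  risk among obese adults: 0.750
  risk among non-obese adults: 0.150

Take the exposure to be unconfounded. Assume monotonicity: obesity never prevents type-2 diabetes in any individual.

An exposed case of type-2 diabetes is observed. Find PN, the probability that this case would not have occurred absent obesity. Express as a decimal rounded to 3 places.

PN ≈ 0.800

Let p₁ = 0.75, p₀ = 0.15.
Under exogeneity and monotonicity, PN = (p₁ − p₀) / p₁.
PN = (0.75 − 0.15) / 0.75 = 0.6 / 0.75 ≈ 0.8000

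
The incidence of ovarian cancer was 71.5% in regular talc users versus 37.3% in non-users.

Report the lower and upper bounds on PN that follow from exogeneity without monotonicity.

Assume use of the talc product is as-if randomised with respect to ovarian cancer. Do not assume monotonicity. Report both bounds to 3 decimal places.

0.478 ≤ PN ≤ 0.877

p₁ = 0.715, p₀ = 0.373.
Under exogeneity alone the bounds on PN are max{0,(p₁−p₀)/p₁} ≤ PN ≤ min{1,(1−p₀)/p₁}.
  lower = (p₁ − p₀)/p₁ = 0.342 / 0.715 ≈ 0.4783
  upper = min{1, (1 − p₀)/p₁} = 0.627 / 0.715 ≈ 0.8769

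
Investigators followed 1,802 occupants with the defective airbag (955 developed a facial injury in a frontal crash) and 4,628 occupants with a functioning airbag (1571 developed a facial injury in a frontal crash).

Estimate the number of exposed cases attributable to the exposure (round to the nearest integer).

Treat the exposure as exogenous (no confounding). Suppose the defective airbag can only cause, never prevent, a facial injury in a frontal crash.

about 343 cases

p₁ = P(outcome | exposed) = 955/1802 = 0.52997
p₀ = P(outcome | unexposed) = 1571/4628 = 0.33946
PN = (p₁ − p₀)/p₁ = (0.52997 − 0.33946) / 0.52997 ≈ 0.35948.
Attributable cases ≈ PN × (exposed cases) = 0.35948 × 955 ≈ 343.30.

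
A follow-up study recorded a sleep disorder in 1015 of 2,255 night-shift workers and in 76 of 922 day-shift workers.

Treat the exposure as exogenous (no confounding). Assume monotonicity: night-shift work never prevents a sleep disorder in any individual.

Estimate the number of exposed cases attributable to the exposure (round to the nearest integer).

about 829 cases

p₁ = P(outcome | exposed) = 1015/2255 = 0.45011
p₀ = P(outcome | unexposed) = 76/922 = 0.08243
PN = (p₁ − p₀)/p₁ = (0.45011 − 0.08243) / 0.45011 ≈ 0.81687.
Attributable cases ≈ PN × (exposed cases) = 0.81687 × 1015 ≈ 829.12.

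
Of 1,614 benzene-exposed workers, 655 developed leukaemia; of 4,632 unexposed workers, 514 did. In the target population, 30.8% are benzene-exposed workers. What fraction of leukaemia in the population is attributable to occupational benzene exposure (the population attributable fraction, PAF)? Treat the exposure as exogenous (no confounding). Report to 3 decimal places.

PAF ≈ 0.450

p₁ = P(outcome | exposed) = 655/1614 = 0.40582
p₀ = P(outcome | unexposed) = 514/4632 = 0.11097
Overall risk P(Y=1) = π·p₁ + (1−π)·p₀ = 0.308×0.40582 + 0.692×0.11097 = 0.20178.
Under exogeneity, PAF = [P(Y=1) − p₀] / P(Y=1).
PAF = (0.20178 − 0.11097) / 0.20178 ≈ 0.4501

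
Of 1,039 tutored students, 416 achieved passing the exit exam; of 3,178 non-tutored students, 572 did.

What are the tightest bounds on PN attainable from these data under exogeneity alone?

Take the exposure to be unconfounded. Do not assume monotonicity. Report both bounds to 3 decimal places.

p₁ = P(outcome | exposed) = 416/1039 = 0.40038
p₀ = P(outcome | unexposed) = 572/3178 = 0.17999
Under exogeneity alone the bounds on PN are max{0,(p₁−p₀)/p₁} ≤ PN ≤ min{1,(1−p₀)/p₁}.
  lower = (p₁ − p₀)/p₁ = 0.2204 / 0.40038 ≈ 0.5505
  upper = min{1, (1 − p₀)/p₁} = 0.82001 / 0.40038 ≈ 2.0481 → capped at 1

0.550 ≤ PN ≤ 1.000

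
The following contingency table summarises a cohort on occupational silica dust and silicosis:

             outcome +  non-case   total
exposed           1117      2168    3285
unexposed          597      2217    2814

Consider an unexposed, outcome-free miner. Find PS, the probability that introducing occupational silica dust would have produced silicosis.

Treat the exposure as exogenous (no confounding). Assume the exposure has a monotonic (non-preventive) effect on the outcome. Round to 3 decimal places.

p₁ = P(outcome | exposed) = 1117/3285 = 0.34003
p₀ = P(outcome | unexposed) = 597/2814 = 0.21215
Under exogeneity and monotonicity, PS = (p₁ − p₀) / (1 − p₀).
PS = (0.34003 − 0.21215) / (1 − 0.21215) = 0.12788 / 0.78785 ≈ 0.1623

PS ≈ 0.162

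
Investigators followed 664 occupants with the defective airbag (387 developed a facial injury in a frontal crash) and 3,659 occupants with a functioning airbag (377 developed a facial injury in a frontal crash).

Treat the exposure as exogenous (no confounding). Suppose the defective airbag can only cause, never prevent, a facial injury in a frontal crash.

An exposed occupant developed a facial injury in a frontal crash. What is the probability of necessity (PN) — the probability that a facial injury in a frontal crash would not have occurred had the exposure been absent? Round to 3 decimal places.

p₁ = P(outcome | exposed) = 387/664 = 0.58283
p₀ = P(outcome | unexposed) = 377/3659 = 0.10303
Under exogeneity and monotonicity, PN = (p₁ − p₀) / p₁.
PN = (0.58283 − 0.10303) / 0.58283 = 0.4798 / 0.58283 ≈ 0.8232

PN ≈ 0.823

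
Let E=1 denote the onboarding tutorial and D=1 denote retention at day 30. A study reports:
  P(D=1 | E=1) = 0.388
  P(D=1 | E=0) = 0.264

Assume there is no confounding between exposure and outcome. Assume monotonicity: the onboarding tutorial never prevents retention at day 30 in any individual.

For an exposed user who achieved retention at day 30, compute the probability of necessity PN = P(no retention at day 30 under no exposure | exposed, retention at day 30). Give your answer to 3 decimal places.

Let p₁ = 0.388, p₀ = 0.264.
Under exogeneity and monotonicity, PN = (p₁ − p₀) / p₁.
PN = (0.388 − 0.264) / 0.388 = 0.124 / 0.388 ≈ 0.3196

PN ≈ 0.320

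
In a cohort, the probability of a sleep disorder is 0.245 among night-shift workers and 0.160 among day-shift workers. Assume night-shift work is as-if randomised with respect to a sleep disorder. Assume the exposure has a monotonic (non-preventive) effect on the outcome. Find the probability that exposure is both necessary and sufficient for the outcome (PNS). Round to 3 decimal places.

PNS ≈ 0.085

Let p₁ = 0.245, p₀ = 0.16.
Under exogeneity and monotonicity, PNS = p₁ − p₀.
PNS = 0.245 − 0.16 = 0.085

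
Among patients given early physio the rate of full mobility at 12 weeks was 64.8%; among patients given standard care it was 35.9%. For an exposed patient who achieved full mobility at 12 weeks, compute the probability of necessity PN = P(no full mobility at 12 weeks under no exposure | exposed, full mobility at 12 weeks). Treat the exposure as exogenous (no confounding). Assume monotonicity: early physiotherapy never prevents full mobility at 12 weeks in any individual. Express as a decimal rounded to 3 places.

p₁ = 0.648, p₀ = 0.359.
Under exogeneity and monotonicity, PN = (p₁ − p₀) / p₁.
PN = (0.648 − 0.359) / 0.648 = 0.289 / 0.648 ≈ 0.4460

PN ≈ 0.446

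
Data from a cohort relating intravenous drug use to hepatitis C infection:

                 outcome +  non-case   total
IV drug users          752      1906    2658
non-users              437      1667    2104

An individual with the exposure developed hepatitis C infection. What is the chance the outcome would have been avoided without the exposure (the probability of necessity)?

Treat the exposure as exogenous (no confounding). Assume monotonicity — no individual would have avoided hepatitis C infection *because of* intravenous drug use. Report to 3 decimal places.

PN ≈ 0.266

p₁ = P(outcome | exposed) = 752/2658 = 0.28292
p₀ = P(outcome | unexposed) = 437/2104 = 0.2077
Under exogeneity and monotonicity, PN = (p₁ − p₀)/p₁.
PN = (0.28292 − 0.2077) / 0.28292 ≈ 0.2659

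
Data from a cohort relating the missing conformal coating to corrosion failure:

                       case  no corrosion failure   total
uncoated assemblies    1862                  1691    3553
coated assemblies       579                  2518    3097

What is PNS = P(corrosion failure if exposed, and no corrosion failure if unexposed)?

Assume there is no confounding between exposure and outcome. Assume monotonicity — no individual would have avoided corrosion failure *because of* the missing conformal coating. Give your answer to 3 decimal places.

PNS ≈ 0.337

p₁ = P(outcome | exposed) = 1862/3553 = 0.52406
p₀ = P(outcome | unexposed) = 579/3097 = 0.18696
Under exogeneity and monotonicity, PNS = p₁ − p₀.
PNS = 0.52406 − 0.18696 = 0.33711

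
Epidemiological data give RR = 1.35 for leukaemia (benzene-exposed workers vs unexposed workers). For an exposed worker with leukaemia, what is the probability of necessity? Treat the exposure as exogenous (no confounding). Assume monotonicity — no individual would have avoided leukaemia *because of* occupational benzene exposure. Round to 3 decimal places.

PN ≈ 0.259

Under exogeneity and monotonicity, PN = (RR − 1) / RR = 1 − 1/RR.
PN = (1.35 − 1) / 1.35 = 0.35 / 1.35 ≈ 0.2593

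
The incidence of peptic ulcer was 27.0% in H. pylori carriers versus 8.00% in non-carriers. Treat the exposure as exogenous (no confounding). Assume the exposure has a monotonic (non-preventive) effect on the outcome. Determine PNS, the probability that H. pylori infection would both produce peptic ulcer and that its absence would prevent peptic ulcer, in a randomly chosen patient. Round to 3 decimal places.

PNS ≈ 0.190

p₁ = 0.27, p₀ = 0.08.
Under exogeneity and monotonicity, PNS = p₁ − p₀.
PNS = 0.27 − 0.08 = 0.19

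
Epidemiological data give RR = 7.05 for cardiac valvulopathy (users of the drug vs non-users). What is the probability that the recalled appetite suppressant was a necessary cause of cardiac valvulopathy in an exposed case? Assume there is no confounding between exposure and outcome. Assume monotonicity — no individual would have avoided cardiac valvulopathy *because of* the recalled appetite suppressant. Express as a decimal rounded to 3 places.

Under exogeneity and monotonicity, PN = (RR − 1) / RR = 1 − 1/RR.
PN = (7.05 − 1) / 7.05 = 6.05 / 7.05 ≈ 0.8582

PN ≈ 0.858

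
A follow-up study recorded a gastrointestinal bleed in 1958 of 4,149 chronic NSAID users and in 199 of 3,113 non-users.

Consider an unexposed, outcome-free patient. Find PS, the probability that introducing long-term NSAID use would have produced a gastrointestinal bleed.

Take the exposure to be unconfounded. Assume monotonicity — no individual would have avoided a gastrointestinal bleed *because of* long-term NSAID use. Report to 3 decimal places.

PS ≈ 0.436

p₁ = P(outcome | exposed) = 1958/4149 = 0.47192
p₀ = P(outcome | unexposed) = 199/3113 = 0.063925
Under exogeneity and monotonicity, PS = (p₁ − p₀) / (1 − p₀).
PS = (0.47192 − 0.063925) / (1 − 0.063925) = 0.408 / 0.93607 ≈ 0.4359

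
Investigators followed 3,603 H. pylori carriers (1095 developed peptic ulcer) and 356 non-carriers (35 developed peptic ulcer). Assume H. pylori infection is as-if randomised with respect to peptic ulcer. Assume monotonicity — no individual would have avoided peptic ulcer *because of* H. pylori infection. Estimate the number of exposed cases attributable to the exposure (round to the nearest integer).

p₁ = P(outcome | exposed) = 1095/3603 = 0.30391
p₀ = P(outcome | unexposed) = 35/356 = 0.098315
PN = (p₁ − p₀)/p₁ = (0.30391 − 0.098315) / 0.30391 ≈ 0.67650.
Attributable cases ≈ PN × (exposed cases) = 0.67650 × 1095 ≈ 740.77.

about 741 cases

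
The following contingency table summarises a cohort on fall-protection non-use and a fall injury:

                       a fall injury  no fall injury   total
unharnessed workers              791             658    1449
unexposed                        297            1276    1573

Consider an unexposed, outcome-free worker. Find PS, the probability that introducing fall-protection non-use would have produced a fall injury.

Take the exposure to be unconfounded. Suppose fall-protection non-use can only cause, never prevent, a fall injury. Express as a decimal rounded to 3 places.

p₁ = P(outcome | exposed) = 791/1449 = 0.54589
p₀ = P(outcome | unexposed) = 297/1573 = 0.18881
Under exogeneity and monotonicity, PS = (p₁ − p₀) / (1 − p₀).
PS = (0.54589 − 0.18881) / (1 − 0.18881) = 0.35708 / 0.81119 ≈ 0.4402

PS ≈ 0.440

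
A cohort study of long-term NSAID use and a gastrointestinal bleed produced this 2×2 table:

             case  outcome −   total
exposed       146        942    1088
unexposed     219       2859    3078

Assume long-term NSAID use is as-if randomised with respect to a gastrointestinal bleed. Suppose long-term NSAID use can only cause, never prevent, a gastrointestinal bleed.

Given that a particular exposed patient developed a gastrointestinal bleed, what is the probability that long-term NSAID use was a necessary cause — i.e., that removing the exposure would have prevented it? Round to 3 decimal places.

p₁ = P(outcome | exposed) = 146/1088 = 0.13419
p₀ = P(outcome | unexposed) = 219/3078 = 0.07115
Under exogeneity and monotonicity, PN = (p₁ − p₀)/p₁.
PN = (0.13419 − 0.07115) / 0.13419 ≈ 0.4698

PN ≈ 0.470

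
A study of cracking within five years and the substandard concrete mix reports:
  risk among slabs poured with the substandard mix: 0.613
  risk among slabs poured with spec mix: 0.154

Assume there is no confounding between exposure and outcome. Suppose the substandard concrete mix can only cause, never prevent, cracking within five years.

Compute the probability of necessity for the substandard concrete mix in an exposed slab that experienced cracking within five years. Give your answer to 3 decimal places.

PN ≈ 0.749

Let p₁ = 0.613, p₀ = 0.154.
Under exogeneity and monotonicity, PN = (p₁ − p₀) / p₁.
PN = (0.613 − 0.154) / 0.613 = 0.459 / 0.613 ≈ 0.7488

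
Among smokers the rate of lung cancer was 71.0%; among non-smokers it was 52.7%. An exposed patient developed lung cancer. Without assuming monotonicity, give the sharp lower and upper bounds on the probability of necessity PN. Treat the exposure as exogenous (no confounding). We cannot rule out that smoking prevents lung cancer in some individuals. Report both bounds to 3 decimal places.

p₁ = 0.71, p₀ = 0.527.
Under exogeneity alone the bounds on PN are max{0,(p₁−p₀)/p₁} ≤ PN ≤ min{1,(1−p₀)/p₁}.
  lower = (p₁ − p₀)/p₁ = 0.183 / 0.71 ≈ 0.2577
  upper = min{1, (1 − p₀)/p₁} = 0.473 / 0.71 ≈ 0.6662

0.258 ≤ PN ≤ 0.666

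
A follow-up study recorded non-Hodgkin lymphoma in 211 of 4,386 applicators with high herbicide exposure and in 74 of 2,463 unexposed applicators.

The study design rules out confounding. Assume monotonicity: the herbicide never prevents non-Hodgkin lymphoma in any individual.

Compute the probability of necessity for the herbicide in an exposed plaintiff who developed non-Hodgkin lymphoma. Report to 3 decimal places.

p₁ = P(outcome | exposed) = 211/4386 = 0.048108
p₀ = P(outcome | unexposed) = 74/2463 = 0.030045
Under exogeneity and monotonicity, PN = (p₁ − p₀) / p₁.
PN = (0.048108 − 0.030045) / 0.048108 = 0.018063 / 0.048108 ≈ 0.3755

PN ≈ 0.375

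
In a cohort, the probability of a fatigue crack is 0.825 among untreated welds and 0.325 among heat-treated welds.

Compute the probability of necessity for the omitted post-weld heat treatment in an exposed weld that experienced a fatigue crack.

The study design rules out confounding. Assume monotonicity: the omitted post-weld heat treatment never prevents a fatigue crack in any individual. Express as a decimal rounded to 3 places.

PN ≈ 0.606

Let p₁ = 0.825, p₀ = 0.325.
Under exogeneity and monotonicity, PN = (p₁ − p₀) / p₁.
PN = (0.825 − 0.325) / 0.825 = 0.5 / 0.825 ≈ 0.6061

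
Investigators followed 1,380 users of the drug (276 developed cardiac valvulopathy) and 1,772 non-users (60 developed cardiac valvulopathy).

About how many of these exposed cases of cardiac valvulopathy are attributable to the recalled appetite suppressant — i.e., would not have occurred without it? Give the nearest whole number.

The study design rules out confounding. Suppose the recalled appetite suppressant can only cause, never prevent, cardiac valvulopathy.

p₁ = P(outcome | exposed) = 276/1380 = 0.2
p₀ = P(outcome | unexposed) = 60/1772 = 0.03386
PN = (p₁ − p₀)/p₁ = (0.2 − 0.03386) / 0.2 ≈ 0.83070.
Attributable cases ≈ PN × (exposed cases) = 0.83070 × 276 ≈ 229.27.

about 229 cases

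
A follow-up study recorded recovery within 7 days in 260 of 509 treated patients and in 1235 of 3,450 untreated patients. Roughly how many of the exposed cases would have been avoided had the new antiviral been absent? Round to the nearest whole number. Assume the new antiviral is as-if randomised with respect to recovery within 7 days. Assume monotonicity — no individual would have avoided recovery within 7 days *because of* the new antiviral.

about 78 cases

p₁ = P(outcome | exposed) = 260/509 = 0.51081
p₀ = P(outcome | unexposed) = 1235/3450 = 0.35797
PN = (p₁ − p₀)/p₁ = (0.51081 − 0.35797) / 0.51081 ≈ 0.29920.
Attributable cases ≈ PN × (exposed cases) = 0.29920 × 260 ≈ 77.79.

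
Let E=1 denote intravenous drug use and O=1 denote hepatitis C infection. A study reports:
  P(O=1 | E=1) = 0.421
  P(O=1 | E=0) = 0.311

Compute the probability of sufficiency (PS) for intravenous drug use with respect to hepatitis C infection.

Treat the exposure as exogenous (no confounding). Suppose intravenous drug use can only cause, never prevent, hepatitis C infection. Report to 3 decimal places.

Let p₁ = 0.421, p₀ = 0.311.
Under exogeneity and monotonicity, PS = (p₁ − p₀) / (1 − p₀).
PS = (0.421 − 0.311) / (1 − 0.311) = 0.11 / 0.689 ≈ 0.1597

PS ≈ 0.160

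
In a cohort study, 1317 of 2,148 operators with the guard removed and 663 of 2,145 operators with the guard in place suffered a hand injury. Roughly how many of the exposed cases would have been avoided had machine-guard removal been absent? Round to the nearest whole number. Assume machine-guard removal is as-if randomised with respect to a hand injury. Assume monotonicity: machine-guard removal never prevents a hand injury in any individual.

p₁ = P(outcome | exposed) = 1317/2148 = 0.61313
p₀ = P(outcome | unexposed) = 663/2145 = 0.30909
PN = (p₁ − p₀)/p₁ = (0.61313 − 0.30909) / 0.61313 ≈ 0.49588.
Attributable cases ≈ PN × (exposed cases) = 0.49588 × 1317 ≈ 653.07.

about 653 cases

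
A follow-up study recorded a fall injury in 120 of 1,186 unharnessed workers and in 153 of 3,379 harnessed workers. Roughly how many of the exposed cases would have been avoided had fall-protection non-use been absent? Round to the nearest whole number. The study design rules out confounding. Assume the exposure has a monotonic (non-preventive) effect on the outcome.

about 66 cases

p₁ = P(outcome | exposed) = 120/1186 = 0.10118
p₀ = P(outcome | unexposed) = 153/3379 = 0.04528
PN = (p₁ − p₀)/p₁ = (0.10118 − 0.04528) / 0.10118 ≈ 0.55249.
Attributable cases ≈ PN × (exposed cases) = 0.55249 × 120 ≈ 66.30.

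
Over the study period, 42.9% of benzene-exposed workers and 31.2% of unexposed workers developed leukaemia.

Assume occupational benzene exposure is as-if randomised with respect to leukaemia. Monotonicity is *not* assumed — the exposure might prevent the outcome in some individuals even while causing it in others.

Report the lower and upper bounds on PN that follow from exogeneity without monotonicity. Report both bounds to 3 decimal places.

p₁ = 0.429, p₀ = 0.312.
Under exogeneity alone the bounds on PN are max{0,(p₁−p₀)/p₁} ≤ PN ≤ min{1,(1−p₀)/p₁}.
  lower = (p₁ − p₀)/p₁ = 0.117 / 0.429 ≈ 0.2727
  upper = min{1, (1 − p₀)/p₁} = 0.688 / 0.429 ≈ 1.6037 → capped at 1

0.273 ≤ PN ≤ 1.000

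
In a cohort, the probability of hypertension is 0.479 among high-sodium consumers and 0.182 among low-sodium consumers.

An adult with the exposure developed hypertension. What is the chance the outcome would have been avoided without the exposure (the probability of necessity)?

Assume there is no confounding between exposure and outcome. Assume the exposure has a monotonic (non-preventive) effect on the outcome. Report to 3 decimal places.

PN ≈ 0.620

Let p₁ = 0.479, p₀ = 0.182.
Under exogeneity and monotonicity, PN = (p₁ − p₀) / p₁.
PN = (0.479 − 0.182) / 0.479 = 0.297 / 0.479 ≈ 0.6200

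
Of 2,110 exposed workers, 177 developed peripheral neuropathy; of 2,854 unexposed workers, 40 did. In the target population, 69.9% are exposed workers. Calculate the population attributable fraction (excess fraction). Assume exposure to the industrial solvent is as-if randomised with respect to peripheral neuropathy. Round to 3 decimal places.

PAF ≈ 0.777

p₁ = P(outcome | exposed) = 177/2110 = 0.083886
p₀ = P(outcome | unexposed) = 40/2854 = 0.014015
Overall risk P(Y=1) = π·p₁ + (1−π)·p₀ = 0.699×0.083886 + 0.301×0.014015 = 0.062855.
Under exogeneity, PAF = [P(Y=1) − p₀] / P(Y=1).
PAF = (0.062855 − 0.014015) / 0.062855 ≈ 0.7770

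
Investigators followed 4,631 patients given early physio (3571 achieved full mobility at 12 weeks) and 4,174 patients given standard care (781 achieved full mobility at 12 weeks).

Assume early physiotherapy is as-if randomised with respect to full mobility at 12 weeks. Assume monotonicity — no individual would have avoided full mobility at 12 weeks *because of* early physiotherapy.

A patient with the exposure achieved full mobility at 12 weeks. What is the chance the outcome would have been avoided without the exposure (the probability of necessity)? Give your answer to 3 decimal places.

p₁ = P(outcome | exposed) = 3571/4631 = 0.77111
p₀ = P(outcome | unexposed) = 781/4174 = 0.18711
Under exogeneity and monotonicity, PN = (p₁ − p₀) / p₁.
PN = (0.77111 − 0.18711) / 0.77111 = 0.584 / 0.77111 ≈ 0.7573

PN ≈ 0.757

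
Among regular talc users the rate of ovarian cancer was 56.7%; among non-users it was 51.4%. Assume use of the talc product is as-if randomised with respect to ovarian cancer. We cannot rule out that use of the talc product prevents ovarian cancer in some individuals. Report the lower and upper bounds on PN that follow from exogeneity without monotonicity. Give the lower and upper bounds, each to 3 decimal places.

p₁ = 0.567, p₀ = 0.514.
Under exogeneity alone the bounds on PN are max{0,(p₁−p₀)/p₁} ≤ PN ≤ min{1,(1−p₀)/p₁}.
  lower = (p₁ − p₀)/p₁ = 0.053 / 0.567 ≈ 0.0935
  upper = min{1, (1 − p₀)/p₁} = 0.486 / 0.567 ≈ 0.8571

0.093 ≤ PN ≤ 0.857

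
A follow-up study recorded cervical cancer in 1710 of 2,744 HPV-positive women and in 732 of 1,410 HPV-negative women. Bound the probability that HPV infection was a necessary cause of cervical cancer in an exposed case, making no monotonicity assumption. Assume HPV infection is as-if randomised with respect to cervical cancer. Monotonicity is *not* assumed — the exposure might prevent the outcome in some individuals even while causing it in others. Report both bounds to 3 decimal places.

p₁ = P(outcome | exposed) = 1710/2744 = 0.62318
p₀ = P(outcome | unexposed) = 732/1410 = 0.51915
Under exogeneity alone the bounds on PN are max{0,(p₁−p₀)/p₁} ≤ PN ≤ min{1,(1−p₀)/p₁}.
  lower = (p₁ − p₀)/p₁ = 0.10403 / 0.62318 ≈ 0.1669
  upper = min{1, (1 − p₀)/p₁} = 0.48085 / 0.62318 ≈ 0.7716

0.167 ≤ PN ≤ 0.772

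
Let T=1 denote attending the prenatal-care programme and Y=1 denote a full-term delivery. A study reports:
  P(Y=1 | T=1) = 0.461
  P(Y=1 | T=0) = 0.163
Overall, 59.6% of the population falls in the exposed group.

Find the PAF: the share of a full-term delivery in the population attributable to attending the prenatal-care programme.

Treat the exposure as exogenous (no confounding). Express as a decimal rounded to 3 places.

PAF ≈ 0.521

Let p₁ = 0.461, p₀ = 0.163.
Overall risk P(Y=1) = π·p₁ + (1−π)·p₀ = 0.596×0.461 + 0.404×0.163 = 0.34061.
Under exogeneity, PAF = [P(Y=1) − p₀] / P(Y=1).
PAF = (0.34061 − 0.163) / 0.34061 ≈ 0.5214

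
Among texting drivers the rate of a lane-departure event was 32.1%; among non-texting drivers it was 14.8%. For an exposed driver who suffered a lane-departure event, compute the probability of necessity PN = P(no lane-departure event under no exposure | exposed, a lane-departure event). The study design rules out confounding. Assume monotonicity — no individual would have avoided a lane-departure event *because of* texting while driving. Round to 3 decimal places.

p₁ = 0.321, p₀ = 0.148.
Under exogeneity and monotonicity, PN = (p₁ − p₀) / p₁.
PN = (0.321 − 0.148) / 0.321 = 0.173 / 0.321 ≈ 0.5389

PN ≈ 0.539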